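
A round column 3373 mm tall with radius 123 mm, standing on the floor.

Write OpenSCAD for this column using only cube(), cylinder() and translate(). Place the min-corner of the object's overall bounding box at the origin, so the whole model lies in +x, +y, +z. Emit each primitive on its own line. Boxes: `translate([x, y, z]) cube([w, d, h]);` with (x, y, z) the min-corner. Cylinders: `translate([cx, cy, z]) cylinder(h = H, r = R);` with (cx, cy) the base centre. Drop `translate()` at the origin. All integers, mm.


translate([123, 123, 0]) cylinder(h = 3373, r = 123);


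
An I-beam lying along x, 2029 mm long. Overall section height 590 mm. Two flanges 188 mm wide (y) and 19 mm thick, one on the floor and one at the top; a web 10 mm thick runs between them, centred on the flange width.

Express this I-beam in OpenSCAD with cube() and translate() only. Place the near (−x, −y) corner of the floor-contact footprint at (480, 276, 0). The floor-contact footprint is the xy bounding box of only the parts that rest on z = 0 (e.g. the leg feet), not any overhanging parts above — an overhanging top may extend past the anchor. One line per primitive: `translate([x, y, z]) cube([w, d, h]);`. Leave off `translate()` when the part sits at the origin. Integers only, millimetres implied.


translate([480, 276, 0]) cube([2029, 188, 19]);
translate([480, 365, 19]) cube([2029, 10, 552]);
translate([480, 276, 571]) cube([2029, 188, 19]);


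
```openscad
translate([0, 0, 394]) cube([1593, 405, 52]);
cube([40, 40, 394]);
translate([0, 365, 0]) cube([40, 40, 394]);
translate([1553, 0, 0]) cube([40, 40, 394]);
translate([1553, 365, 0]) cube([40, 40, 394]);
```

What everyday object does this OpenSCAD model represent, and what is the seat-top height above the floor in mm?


A bench. The seat-top height is 446 mm.

A long slab on four corner posts — a bench. The slab sits at z = 394 with thickness 52, so the top is 394 + 52 = 446 mm.


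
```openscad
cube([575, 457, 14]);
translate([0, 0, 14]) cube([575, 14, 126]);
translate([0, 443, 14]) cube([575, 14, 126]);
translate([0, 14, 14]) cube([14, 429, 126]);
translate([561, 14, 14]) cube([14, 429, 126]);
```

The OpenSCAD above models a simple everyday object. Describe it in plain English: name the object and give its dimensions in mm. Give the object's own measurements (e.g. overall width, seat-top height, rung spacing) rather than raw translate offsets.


An open-topped rectangular box: outside dimensions 575×457×140 mm, with a uniform wall and base thickness of 14 mm. The base is a full 575×457 slab on the floor; four walls sit on top of the base. The front and back walls (the −y and +y sides) span the full width; the two side walls fit between them.


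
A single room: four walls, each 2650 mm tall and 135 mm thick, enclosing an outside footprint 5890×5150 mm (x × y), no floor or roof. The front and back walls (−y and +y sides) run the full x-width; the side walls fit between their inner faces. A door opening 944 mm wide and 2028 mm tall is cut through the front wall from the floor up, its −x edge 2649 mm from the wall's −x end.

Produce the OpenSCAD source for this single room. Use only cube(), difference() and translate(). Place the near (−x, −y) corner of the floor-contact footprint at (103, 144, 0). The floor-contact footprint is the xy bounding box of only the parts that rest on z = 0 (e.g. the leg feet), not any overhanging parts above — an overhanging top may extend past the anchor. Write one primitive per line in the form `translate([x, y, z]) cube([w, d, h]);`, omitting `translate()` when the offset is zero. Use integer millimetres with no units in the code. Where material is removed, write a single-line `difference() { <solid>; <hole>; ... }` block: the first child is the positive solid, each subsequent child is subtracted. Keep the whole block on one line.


difference() { translate([103, 144, 0]) cube([5890, 135, 2650]); translate([2752, 144, 0]) cube([944, 135, 2028]); }
translate([103, 5159, 0]) cube([5890, 135, 2650]);
translate([103, 279, 0]) cube([135, 4880, 2650]);
translate([5858, 279, 0]) cube([135, 4880, 2650]);


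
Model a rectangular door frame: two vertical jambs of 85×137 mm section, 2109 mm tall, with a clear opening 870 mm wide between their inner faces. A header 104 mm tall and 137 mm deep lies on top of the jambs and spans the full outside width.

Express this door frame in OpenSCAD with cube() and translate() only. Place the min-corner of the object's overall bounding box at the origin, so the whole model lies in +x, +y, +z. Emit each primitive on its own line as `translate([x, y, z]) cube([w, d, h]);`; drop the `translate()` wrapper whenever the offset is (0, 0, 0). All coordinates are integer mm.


cube([85, 137, 2109]);
translate([955, 0, 0]) cube([85, 137, 2109]);
translate([0, 0, 2109]) cube([1040, 137, 104]);


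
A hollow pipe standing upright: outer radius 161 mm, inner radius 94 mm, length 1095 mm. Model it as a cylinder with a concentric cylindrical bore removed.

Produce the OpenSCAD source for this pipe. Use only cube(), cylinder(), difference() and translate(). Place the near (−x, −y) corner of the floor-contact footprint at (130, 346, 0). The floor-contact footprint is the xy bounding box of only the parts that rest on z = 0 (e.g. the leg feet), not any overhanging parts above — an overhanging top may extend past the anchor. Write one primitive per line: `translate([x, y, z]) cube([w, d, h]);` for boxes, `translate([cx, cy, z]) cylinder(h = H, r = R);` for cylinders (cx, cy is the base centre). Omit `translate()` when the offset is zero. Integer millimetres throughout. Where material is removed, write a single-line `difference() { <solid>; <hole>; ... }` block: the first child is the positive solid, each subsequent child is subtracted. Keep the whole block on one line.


difference() { translate([291, 507, 0]) cylinder(h = 1095, r = 161); translate([291, 507, 0]) cylinder(h = 1095, r = 94); }


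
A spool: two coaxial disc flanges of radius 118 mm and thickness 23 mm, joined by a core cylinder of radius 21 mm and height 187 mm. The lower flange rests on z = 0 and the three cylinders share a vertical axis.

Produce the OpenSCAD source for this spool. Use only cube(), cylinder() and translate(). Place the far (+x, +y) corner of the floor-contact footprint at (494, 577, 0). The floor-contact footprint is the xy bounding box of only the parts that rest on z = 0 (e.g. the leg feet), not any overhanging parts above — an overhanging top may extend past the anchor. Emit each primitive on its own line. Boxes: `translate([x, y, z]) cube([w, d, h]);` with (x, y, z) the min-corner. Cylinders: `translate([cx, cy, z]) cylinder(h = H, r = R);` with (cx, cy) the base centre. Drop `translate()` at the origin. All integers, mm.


translate([376, 459, 0]) cylinder(h = 23, r = 118);
translate([376, 459, 23]) cylinder(h = 187, r = 21);
translate([376, 459, 210]) cylinder(h = 23, r = 118);


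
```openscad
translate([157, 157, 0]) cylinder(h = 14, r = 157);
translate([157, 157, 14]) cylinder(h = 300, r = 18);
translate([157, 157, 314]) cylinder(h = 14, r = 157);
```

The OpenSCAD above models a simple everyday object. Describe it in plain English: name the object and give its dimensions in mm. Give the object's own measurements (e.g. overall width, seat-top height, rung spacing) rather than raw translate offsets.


A spool: two coaxial disc flanges of radius 157 mm and thickness 14 mm, joined by a core cylinder of radius 18 mm and height 300 mm. The lower flange rests on z = 0 and the three cylinders share a vertical axis.


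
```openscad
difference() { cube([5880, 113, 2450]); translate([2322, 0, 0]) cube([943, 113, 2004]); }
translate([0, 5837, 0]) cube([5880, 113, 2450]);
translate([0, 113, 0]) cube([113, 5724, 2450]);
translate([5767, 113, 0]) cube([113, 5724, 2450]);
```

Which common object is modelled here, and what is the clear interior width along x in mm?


A single room. The interior width is 5654 mm.

Four walls enclosing a rectangle with a door in the front wall — a room. Outside width 5880 minus two 113 mm walls gives 5654 mm.


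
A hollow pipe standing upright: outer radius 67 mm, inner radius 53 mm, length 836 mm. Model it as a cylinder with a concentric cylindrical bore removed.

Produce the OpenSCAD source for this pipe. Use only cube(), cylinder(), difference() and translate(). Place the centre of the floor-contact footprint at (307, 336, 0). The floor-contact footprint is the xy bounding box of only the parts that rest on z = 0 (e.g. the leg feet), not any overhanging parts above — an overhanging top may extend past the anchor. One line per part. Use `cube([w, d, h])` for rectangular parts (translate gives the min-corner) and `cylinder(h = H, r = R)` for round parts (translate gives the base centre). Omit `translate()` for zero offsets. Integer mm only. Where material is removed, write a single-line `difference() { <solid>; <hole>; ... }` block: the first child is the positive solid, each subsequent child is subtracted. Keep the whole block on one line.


difference() { translate([307, 336, 0]) cylinder(h = 836, r = 67); translate([307, 336, 0]) cylinder(h = 836, r = 53); }


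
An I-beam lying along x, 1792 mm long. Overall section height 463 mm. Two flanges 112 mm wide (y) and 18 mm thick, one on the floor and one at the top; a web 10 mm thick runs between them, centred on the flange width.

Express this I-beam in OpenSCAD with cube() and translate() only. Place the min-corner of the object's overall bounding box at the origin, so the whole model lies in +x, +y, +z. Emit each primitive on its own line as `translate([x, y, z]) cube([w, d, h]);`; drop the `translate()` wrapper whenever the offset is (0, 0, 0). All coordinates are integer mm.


cube([1792, 112, 18]);
translate([0, 51, 18]) cube([1792, 10, 427]);
translate([0, 0, 445]) cube([1792, 112, 18]);


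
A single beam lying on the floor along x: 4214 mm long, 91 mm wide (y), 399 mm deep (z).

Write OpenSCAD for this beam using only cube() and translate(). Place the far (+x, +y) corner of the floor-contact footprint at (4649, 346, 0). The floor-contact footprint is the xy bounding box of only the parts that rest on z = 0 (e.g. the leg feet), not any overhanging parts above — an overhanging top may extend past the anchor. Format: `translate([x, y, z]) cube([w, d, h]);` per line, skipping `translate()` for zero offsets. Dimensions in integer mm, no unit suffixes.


translate([435, 255, 0]) cube([4214, 91, 399]);


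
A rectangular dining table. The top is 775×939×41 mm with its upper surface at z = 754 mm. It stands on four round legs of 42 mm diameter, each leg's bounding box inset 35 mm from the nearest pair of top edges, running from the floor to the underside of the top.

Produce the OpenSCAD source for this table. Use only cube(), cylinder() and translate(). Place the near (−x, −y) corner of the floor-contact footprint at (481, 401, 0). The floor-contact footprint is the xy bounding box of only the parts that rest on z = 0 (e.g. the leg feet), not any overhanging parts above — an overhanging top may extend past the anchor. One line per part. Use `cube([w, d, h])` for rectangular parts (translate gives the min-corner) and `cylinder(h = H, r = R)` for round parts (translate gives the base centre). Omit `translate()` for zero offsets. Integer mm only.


translate([446, 366, 713]) cube([775, 939, 41]);
translate([502, 422, 0]) cylinder(h = 713, r = 21);
translate([1165, 422, 0]) cylinder(h = 713, r = 21);
translate([502, 1249, 0]) cylinder(h = 713, r = 21);
translate([1165, 1249, 0]) cylinder(h = 713, r = 21);


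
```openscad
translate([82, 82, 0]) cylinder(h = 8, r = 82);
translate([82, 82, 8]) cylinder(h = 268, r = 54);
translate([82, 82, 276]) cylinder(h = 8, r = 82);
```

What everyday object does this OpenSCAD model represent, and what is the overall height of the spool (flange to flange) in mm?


A spool. The overall height is 284 mm.

Three coaxial cylinders, large–small–large — a spool. Two 8 mm flanges and a 268 mm core give 8 + 268 + 8 = 284 mm.


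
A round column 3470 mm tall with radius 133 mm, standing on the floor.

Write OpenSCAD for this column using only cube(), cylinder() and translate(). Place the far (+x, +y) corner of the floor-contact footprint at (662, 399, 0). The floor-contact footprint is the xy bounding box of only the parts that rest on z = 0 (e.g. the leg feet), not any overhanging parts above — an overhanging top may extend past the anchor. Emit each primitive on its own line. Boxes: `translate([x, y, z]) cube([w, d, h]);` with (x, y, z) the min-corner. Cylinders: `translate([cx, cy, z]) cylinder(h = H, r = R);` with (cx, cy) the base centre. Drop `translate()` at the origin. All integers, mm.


translate([529, 266, 0]) cylinder(h = 3470, r = 133);


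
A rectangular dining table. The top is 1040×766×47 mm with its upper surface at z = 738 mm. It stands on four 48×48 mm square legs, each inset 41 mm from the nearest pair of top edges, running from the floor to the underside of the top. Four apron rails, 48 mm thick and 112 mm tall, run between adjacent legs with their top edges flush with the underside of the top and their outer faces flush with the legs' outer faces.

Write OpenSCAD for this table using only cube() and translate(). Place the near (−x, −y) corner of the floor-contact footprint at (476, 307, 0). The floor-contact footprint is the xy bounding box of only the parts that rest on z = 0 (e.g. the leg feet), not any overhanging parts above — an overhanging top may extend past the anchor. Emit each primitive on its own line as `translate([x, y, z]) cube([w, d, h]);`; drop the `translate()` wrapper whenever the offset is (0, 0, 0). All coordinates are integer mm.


translate([435, 266, 691]) cube([1040, 766, 47]);
translate([476, 307, 0]) cube([48, 48, 691]);
translate([1386, 307, 0]) cube([48, 48, 691]);
translate([476, 943, 0]) cube([48, 48, 691]);
translate([1386, 943, 0]) cube([48, 48, 691]);
translate([524, 307, 579]) cube([862, 48, 112]);
translate([524, 943, 579]) cube([862, 48, 112]);
translate([476, 355, 579]) cube([48, 588, 112]);
translate([1386, 355, 579]) cube([48, 588, 112]);


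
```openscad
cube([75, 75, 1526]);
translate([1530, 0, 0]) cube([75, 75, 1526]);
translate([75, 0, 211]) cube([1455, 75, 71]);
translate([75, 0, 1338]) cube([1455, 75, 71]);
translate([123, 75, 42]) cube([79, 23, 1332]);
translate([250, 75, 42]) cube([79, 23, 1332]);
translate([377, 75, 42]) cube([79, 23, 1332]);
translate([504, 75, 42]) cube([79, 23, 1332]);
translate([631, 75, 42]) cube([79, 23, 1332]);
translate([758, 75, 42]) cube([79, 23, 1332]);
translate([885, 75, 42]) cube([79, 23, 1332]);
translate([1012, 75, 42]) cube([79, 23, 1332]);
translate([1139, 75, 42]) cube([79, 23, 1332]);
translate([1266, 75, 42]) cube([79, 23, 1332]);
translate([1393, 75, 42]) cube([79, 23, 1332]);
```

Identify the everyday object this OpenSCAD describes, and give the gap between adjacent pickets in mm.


A fence section. The picket gap is 48 mm.

Two posts, two rails, 11 pickets — a fence section. Span 1455 mm holds 11 pickets of 79 mm with 12 equal gaps: ⌊(1455 − 11·79) / 12⌋ = 48 mm.


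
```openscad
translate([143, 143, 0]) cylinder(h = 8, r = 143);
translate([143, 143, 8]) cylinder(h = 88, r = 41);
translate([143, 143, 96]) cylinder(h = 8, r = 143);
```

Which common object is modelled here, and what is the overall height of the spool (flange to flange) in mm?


A spool. The overall height is 104 mm.

Three coaxial cylinders, large–small–large — a spool. Two 8 mm flanges and a 88 mm core give 8 + 88 + 8 = 104 mm.


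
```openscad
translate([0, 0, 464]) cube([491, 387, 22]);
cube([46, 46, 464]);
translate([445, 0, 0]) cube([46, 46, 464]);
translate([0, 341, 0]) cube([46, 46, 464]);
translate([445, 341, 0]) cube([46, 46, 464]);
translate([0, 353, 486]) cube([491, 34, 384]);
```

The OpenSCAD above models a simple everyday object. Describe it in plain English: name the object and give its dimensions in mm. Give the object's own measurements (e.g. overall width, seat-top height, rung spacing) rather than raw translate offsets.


A chair. The seat is a 491×387×22 mm slab with its top at z = 486 mm, on four 46×46 mm corner legs (flush with the seat edges, standing on z = 0). A flat backrest 34 mm thick, 384 mm tall, spans the full seat width and rises from the seat top along its +y edge, rear face flush with the rear of the seat.


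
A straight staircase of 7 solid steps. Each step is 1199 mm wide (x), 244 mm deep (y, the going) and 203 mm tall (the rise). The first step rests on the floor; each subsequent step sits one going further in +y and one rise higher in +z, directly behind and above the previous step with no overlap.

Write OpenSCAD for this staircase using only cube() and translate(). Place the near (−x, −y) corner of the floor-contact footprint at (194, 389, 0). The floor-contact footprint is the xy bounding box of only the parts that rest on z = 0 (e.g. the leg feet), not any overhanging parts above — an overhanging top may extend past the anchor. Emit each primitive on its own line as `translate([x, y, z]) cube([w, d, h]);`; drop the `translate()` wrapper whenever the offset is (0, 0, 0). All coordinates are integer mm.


translate([194, 389, 0]) cube([1199, 244, 203]);
translate([194, 633, 203]) cube([1199, 244, 203]);
translate([194, 877, 406]) cube([1199, 244, 203]);
translate([194, 1121, 609]) cube([1199, 244, 203]);
translate([194, 1365, 812]) cube([1199, 244, 203]);
translate([194, 1609, 1015]) cube([1199, 244, 203]);
translate([194, 1853, 1218]) cube([1199, 244, 203]);


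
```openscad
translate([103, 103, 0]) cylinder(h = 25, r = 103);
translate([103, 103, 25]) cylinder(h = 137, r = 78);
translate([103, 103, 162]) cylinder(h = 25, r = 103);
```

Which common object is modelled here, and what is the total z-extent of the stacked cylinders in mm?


A spool. The overall height is 187 mm.

Three coaxial cylinders, large–small–large — a spool. Two 25 mm flanges and a 137 mm core give 25 + 137 + 25 = 187 mm.


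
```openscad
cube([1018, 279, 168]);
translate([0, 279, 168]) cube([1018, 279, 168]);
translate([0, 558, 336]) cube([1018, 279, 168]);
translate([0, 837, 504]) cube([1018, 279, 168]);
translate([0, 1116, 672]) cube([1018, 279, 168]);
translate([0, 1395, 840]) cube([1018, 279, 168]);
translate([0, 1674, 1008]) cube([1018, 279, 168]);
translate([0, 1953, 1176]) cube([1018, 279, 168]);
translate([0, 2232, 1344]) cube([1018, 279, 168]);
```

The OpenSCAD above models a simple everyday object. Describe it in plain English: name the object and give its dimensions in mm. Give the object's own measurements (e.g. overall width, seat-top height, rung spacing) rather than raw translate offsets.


A straight staircase of 9 solid steps. Each step is 1018 mm wide (x), 279 mm deep (y, the going) and 168 mm tall (the rise). The first step rests on the floor; each subsequent step sits one going further in +y and one rise higher in +z, directly behind and above the previous step with no overlap.


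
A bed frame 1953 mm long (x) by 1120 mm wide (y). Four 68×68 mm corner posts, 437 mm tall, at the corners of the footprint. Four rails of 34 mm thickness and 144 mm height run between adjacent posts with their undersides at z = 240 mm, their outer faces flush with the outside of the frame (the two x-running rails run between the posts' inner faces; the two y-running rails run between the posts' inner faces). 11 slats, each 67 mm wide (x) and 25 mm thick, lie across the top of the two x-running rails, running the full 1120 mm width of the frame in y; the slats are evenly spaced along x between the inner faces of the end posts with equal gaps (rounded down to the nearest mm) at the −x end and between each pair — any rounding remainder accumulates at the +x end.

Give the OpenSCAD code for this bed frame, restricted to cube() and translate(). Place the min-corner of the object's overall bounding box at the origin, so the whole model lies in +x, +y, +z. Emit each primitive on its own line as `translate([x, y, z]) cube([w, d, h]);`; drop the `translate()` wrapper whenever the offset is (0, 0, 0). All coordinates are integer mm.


cube([68, 68, 437]);
translate([0, 1052, 0]) cube([68, 68, 437]);
translate([1885, 0, 0]) cube([68, 68, 437]);
translate([1885, 1052, 0]) cube([68, 68, 437]);
translate([68, 0, 240]) cube([1817, 34, 144]);
translate([68, 1086, 240]) cube([1817, 34, 144]);
translate([0, 68, 240]) cube([34, 984, 144]);
translate([1919, 68, 240]) cube([34, 984, 144]);
translate([158, 0, 384]) cube([67, 1120, 25]);
translate([315, 0, 384]) cube([67, 1120, 25]);
translate([472, 0, 384]) cube([67, 1120, 25]);
translate([629, 0, 384]) cube([67, 1120, 25]);
translate([786, 0, 384]) cube([67, 1120, 25]);
translate([943, 0, 384]) cube([67, 1120, 25]);
translate([1100, 0, 384]) cube([67, 1120, 25]);
translate([1257, 0, 384]) cube([67, 1120, 25]);
translate([1414, 0, 384]) cube([67, 1120, 25]);
translate([1571, 0, 384]) cube([67, 1120, 25]);
translate([1728, 0, 384]) cube([67, 1120, 25]);


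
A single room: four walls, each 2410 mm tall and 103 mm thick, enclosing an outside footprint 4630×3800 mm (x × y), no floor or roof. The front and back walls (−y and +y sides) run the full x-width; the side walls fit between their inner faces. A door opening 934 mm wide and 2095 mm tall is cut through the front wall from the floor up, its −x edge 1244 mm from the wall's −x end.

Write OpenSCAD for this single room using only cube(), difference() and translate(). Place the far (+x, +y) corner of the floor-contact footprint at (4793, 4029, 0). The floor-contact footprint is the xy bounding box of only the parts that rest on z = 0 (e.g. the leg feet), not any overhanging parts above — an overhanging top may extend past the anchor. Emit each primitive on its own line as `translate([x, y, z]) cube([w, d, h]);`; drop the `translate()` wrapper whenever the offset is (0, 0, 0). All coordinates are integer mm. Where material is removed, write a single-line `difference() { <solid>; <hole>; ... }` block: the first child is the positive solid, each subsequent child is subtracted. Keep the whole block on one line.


difference() { translate([163, 229, 0]) cube([4630, 103, 2410]); translate([1407, 229, 0]) cube([934, 103, 2095]); }
translate([163, 3926, 0]) cube([4630, 103, 2410]);
translate([163, 332, 0]) cube([103, 3594, 2410]);
translate([4690, 332, 0]) cube([103, 3594, 2410]);


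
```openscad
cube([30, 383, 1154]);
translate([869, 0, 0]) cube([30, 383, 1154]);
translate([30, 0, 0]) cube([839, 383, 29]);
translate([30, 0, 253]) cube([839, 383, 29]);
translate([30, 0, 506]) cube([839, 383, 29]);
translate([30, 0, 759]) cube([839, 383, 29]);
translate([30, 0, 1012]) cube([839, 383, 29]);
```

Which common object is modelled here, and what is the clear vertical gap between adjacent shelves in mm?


A bookshelf. The clear shelf gap is 224 mm.

Two tall side panels with 5 horizontal boards between them — a bookshelf. The first two shelf undersides are at z = 0 and z = 253; with shelf thickness 29, the clear gap is 253 − 0 − 29 = 224 mm.


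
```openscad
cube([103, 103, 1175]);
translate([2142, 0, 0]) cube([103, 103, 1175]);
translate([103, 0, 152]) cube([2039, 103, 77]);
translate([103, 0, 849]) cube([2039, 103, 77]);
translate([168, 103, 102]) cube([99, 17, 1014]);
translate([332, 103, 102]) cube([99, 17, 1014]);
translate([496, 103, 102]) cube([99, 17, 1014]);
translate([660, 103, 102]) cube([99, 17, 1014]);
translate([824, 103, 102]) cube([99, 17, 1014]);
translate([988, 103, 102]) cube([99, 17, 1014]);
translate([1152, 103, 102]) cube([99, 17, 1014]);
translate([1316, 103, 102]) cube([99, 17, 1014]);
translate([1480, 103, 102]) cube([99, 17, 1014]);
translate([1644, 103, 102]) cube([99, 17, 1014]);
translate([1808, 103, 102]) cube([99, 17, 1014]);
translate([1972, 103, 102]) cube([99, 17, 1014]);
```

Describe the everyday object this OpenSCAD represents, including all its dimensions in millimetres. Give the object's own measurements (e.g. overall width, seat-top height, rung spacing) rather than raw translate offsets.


A fence section. Two 103×103 mm posts, 1175 mm tall, stand on the floor with a clear span of 2039 mm between their inner faces. Two horizontal rails of 103×77 mm section span the gap between the posts with their undersides at z = 152 mm and z = 849 mm, flush with the posts' −y face. 12 pickets, each 99 mm wide, 17 mm thick and 1014 mm tall, are fixed to the +y face of the rails with their bottoms at z = 102 mm, spaced across the span with a 65 mm gap after the −x post and between neighbouring pickets, with 71 mm left before the +x post.


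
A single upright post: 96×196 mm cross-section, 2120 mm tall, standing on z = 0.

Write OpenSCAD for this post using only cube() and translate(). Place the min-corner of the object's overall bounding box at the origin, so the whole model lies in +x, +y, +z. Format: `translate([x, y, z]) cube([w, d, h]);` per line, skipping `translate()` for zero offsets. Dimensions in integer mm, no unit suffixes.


cube([96, 196, 2120]);


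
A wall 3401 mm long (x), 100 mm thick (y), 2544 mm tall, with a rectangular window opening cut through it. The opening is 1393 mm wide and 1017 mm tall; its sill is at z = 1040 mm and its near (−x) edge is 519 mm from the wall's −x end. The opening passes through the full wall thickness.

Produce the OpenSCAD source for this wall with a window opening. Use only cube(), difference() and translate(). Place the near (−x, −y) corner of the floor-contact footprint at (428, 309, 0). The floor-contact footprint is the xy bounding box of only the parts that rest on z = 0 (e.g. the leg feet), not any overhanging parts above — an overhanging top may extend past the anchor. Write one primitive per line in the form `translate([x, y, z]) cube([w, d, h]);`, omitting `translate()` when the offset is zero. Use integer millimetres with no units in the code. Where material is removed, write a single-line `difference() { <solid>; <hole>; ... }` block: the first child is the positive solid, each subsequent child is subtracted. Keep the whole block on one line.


difference() { translate([428, 309, 0]) cube([3401, 100, 2544]); translate([947, 309, 1040]) cube([1393, 100, 1017]); }


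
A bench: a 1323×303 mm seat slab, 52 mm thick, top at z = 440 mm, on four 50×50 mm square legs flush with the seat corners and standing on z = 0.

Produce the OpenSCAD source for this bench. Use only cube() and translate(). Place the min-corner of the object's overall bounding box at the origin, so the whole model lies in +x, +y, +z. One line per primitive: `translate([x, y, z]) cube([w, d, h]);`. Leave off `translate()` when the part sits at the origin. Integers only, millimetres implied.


translate([0, 0, 388]) cube([1323, 303, 52]);
cube([50, 50, 388]);
translate([0, 253, 0]) cube([50, 50, 388]);
translate([1273, 0, 0]) cube([50, 50, 388]);
translate([1273, 253, 0]) cube([50, 50, 388]);


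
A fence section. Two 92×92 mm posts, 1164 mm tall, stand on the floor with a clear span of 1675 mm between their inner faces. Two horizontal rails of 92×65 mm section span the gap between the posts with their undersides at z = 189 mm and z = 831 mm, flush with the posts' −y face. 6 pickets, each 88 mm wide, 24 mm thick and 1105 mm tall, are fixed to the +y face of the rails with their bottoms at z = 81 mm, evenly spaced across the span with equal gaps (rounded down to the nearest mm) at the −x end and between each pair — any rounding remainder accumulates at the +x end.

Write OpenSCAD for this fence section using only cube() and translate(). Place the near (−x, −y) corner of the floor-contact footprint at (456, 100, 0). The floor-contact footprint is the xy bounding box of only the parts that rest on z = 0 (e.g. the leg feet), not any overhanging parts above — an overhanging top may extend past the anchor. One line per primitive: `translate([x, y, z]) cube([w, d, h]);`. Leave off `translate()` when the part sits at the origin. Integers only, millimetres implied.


translate([456, 100, 0]) cube([92, 92, 1164]);
translate([2223, 100, 0]) cube([92, 92, 1164]);
translate([548, 100, 189]) cube([1675, 92, 65]);
translate([548, 100, 831]) cube([1675, 92, 65]);
translate([711, 192, 81]) cube([88, 24, 1105]);
translate([962, 192, 81]) cube([88, 24, 1105]);
translate([1213, 192, 81]) cube([88, 24, 1105]);
translate([1464, 192, 81]) cube([88, 24, 1105]);
translate([1715, 192, 81]) cube([88, 24, 1105]);
translate([1966, 192, 81]) cube([88, 24, 1105]);


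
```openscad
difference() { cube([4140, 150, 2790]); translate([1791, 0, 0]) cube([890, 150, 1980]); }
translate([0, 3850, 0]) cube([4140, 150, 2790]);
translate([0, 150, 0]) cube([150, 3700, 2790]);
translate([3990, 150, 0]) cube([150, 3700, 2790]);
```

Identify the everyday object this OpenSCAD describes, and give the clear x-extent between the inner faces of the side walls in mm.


A single room. The interior width is 3840 mm.

Four walls enclosing a rectangle with a door in the front wall — a room. Outside width 4140 minus two 150 mm walls gives 3840 mm.


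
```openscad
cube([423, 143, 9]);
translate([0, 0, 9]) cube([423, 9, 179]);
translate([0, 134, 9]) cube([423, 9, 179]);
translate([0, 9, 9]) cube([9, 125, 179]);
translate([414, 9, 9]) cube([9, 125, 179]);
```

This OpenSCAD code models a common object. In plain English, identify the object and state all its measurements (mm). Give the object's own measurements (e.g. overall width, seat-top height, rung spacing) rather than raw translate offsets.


An open-topped rectangular box: outside dimensions 423×143×188 mm, with a uniform wall and base thickness of 9 mm. The base is a full 423×143 slab on the floor; four walls sit on top of the base. The front and back walls (the −y and +y sides) span the full width; the two side walls fit between them.


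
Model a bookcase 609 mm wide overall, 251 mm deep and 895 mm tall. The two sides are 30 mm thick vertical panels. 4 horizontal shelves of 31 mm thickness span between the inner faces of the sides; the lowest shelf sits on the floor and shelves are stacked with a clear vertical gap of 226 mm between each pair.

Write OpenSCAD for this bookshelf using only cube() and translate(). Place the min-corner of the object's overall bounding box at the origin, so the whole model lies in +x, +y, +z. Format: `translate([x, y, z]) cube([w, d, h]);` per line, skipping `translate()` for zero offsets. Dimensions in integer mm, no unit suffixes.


cube([30, 251, 895]);
translate([579, 0, 0]) cube([30, 251, 895]);
translate([30, 0, 0]) cube([549, 251, 31]);
translate([30, 0, 257]) cube([549, 251, 31]);
translate([30, 0, 514]) cube([549, 251, 31]);
translate([30, 0, 771]) cube([549, 251, 31]);


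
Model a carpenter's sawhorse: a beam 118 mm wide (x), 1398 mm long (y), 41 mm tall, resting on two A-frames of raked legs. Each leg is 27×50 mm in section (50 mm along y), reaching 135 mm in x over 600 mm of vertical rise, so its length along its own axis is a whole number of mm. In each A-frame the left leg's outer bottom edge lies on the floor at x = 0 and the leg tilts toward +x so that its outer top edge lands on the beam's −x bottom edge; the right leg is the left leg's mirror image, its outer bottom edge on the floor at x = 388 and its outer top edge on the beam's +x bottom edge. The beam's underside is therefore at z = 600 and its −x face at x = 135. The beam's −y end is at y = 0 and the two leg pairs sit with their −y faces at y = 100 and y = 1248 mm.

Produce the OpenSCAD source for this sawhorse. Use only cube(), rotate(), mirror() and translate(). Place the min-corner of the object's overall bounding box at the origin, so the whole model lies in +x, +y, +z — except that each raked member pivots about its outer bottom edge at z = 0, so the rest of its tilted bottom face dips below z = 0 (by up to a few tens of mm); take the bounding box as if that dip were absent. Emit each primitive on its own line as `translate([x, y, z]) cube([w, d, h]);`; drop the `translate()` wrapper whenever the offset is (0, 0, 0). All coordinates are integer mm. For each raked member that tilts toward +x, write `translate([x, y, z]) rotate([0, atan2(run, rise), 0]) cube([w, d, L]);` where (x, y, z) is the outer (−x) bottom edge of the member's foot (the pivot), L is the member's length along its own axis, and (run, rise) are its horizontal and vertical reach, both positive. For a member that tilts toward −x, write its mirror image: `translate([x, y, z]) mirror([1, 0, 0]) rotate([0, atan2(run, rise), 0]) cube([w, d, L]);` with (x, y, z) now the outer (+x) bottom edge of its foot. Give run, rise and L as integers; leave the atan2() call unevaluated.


// leg length = √(135² + 600²) = 615
// right-leg outer foot x = 2·135 + 118 = 388
// beam min-corner = (135, 0, 600)
translate([135, 0, 600]) cube([118, 1398, 41]);
translate([0, 100, 0]) rotate([0, atan2(135, 600), 0]) cube([27, 50, 615]);
translate([388, 100, 0]) mirror([1, 0, 0]) rotate([0, atan2(135, 600), 0]) cube([27, 50, 615]);
translate([0, 1248, 0]) rotate([0, atan2(135, 600), 0]) cube([27, 50, 615]);
translate([388, 1248, 0]) mirror([1, 0, 0]) rotate([0, atan2(135, 600), 0]) cube([27, 50, 615]);


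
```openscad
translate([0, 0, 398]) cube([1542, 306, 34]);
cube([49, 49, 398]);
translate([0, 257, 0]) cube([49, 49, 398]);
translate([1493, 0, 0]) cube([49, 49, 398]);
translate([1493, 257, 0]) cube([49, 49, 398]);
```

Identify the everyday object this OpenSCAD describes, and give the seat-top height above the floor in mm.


A bench. The seat-top height is 432 mm.

A long slab on four corner posts — a bench. The slab sits at z = 398 with thickness 34, so the top is 398 + 34 = 432 mm.


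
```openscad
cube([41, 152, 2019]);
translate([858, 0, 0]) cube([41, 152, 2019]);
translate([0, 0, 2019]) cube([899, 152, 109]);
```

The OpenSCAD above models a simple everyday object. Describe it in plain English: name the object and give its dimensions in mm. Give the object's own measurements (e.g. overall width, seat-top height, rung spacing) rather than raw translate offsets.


A door frame. The clear opening is 817 mm wide and 2019 mm high. Two 41 mm wide jambs, 152 mm deep, stand either side of the opening from the floor to the top of the opening. A 109 mm thick head sits across the top of both jambs, spanning the full outside width of the frame.


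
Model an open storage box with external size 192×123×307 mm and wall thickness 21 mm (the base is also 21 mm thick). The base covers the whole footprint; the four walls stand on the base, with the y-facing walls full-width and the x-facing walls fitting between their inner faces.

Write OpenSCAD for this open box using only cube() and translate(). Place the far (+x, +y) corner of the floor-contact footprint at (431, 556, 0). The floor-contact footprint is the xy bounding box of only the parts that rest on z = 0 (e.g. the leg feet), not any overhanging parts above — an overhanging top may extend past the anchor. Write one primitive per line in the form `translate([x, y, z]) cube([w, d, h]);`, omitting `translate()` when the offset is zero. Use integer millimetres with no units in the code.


translate([239, 433, 0]) cube([192, 123, 21]);
translate([239, 433, 21]) cube([192, 21, 286]);
translate([239, 535, 21]) cube([192, 21, 286]);
translate([239, 454, 21]) cube([21, 81, 286]);
translate([410, 454, 21]) cube([21, 81, 286]);


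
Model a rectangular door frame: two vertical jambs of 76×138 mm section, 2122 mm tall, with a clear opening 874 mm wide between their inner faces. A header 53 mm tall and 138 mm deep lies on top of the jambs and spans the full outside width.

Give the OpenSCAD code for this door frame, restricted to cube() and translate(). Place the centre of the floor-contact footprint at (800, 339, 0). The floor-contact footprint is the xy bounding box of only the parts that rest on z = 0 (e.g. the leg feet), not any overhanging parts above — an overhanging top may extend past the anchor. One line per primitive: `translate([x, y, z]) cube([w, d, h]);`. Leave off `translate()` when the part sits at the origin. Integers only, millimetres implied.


translate([287, 270, 0]) cube([76, 138, 2122]);
translate([1237, 270, 0]) cube([76, 138, 2122]);
translate([287, 270, 2122]) cube([1026, 138, 53]);


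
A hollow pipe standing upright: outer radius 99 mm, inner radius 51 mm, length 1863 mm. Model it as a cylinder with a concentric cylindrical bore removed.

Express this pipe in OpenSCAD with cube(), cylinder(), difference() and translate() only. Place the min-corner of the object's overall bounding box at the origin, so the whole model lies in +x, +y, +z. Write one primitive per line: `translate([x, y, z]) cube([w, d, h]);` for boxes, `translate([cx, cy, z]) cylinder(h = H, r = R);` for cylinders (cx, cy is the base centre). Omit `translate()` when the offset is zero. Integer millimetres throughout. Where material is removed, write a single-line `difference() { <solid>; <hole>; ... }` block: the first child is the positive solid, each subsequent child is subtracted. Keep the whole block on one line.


difference() { translate([99, 99, 0]) cylinder(h = 1863, r = 99); translate([99, 99, 0]) cylinder(h = 1863, r = 51); }


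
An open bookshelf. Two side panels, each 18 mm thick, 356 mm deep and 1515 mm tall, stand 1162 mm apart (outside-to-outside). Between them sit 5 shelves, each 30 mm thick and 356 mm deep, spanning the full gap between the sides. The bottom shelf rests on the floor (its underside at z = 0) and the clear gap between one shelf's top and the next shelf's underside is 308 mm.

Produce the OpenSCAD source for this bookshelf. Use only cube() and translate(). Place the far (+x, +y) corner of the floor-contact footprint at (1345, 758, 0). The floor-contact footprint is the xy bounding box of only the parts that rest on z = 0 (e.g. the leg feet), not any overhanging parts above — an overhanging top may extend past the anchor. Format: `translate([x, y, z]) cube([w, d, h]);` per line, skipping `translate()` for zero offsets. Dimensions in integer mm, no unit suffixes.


translate([183, 402, 0]) cube([18, 356, 1515]);
translate([1327, 402, 0]) cube([18, 356, 1515]);
translate([201, 402, 0]) cube([1126, 356, 30]);
translate([201, 402, 338]) cube([1126, 356, 30]);
translate([201, 402, 676]) cube([1126, 356, 30]);
translate([201, 402, 1014]) cube([1126, 356, 30]);
translate([201, 402, 1352]) cube([1126, 356, 30]);


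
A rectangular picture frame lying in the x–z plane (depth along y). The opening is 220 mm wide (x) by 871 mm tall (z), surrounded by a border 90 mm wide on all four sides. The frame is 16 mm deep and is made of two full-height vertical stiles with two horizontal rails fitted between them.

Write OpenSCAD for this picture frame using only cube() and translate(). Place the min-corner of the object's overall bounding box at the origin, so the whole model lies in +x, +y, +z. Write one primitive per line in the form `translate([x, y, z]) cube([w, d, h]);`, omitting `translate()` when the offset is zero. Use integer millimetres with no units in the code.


cube([90, 16, 1051]);
translate([310, 0, 0]) cube([90, 16, 1051]);
translate([90, 0, 0]) cube([220, 16, 90]);
translate([90, 0, 961]) cube([220, 16, 90]);


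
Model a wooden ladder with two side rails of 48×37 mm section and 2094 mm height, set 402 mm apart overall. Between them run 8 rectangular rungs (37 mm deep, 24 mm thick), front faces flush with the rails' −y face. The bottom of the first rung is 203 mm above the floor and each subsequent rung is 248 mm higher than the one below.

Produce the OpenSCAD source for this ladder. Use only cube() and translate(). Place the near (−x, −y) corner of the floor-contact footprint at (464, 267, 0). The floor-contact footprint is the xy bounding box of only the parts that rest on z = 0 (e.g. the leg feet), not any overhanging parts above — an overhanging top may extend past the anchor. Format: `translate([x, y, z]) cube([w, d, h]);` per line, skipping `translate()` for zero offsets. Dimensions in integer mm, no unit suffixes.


// rung span = 402 - 2*48 = 306
// rung[k] z = 203 + k*248
translate([464, 267, 0]) cube([48, 37, 2094]);
translate([818, 267, 0]) cube([48, 37, 2094]);
translate([512, 267, 203]) cube([306, 37, 24]);
translate([512, 267, 451]) cube([306, 37, 24]);
translate([512, 267, 699]) cube([306, 37, 24]);
translate([512, 267, 947]) cube([306, 37, 24]);
translate([512, 267, 1195]) cube([306, 37, 24]);
translate([512, 267, 1443]) cube([306, 37, 24]);
translate([512, 267, 1691]) cube([306, 37, 24]);
translate([512, 267, 1939]) cube([306, 37, 24]);
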